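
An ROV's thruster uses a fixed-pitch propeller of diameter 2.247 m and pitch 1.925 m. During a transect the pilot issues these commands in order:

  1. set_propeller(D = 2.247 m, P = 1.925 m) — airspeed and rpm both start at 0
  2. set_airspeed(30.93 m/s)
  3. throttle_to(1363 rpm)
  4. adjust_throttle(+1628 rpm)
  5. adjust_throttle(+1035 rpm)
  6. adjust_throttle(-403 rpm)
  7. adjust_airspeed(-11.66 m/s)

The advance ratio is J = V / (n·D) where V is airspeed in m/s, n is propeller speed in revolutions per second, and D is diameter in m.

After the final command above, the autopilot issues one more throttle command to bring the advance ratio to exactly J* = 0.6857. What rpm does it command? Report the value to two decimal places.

rpm = 750.41

set_propeller: D = 2.247 m, P = 1.925 m (p = P/D = 0.856698); state ← (V=0, rpm=0)
set_airspeed(30.93): V ← 30.93 m/s
throttle_to(1363): rpm ← 1363
adjust_throttle(+1628): rpm ← 1363 +1628 = 2991
adjust_throttle(+1035): rpm ← 2991 +1035 = 4026
adjust_throttle(-403): rpm ← 4026 -403 = 3623
adjust_airspeed(-11.66): V ← 30.93 -11.66 = 19.27 m/s
final state: V = 19.27 m/s, rpm = 3623 → n = rpm/60 = 60.383333 rev/s
target J* = 0.6857; solve J* = V/(n·D) for n: n = V/(J*·D) = 19.27/(0.6857 × 2.247) = 12.506751 rev/s
rpm = 60·n = 750.405042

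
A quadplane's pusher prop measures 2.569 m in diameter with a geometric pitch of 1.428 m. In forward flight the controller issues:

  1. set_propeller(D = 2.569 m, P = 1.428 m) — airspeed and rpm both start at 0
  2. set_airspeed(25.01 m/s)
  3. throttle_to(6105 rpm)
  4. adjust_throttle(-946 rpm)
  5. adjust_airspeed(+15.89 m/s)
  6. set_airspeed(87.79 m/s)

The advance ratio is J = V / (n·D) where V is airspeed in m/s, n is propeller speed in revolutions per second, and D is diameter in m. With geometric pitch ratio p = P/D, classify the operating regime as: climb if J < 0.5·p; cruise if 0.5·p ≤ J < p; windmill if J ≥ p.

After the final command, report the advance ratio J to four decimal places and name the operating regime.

J = 0.3974, regime = cruise

set_propeller: D = 2.569 m, P = 1.428 m (p = P/D = 0.555858); state ← (V=0, rpm=0)
set_airspeed(25.01): V ← 25.01 m/s
throttle_to(6105): rpm ← 6105
adjust_throttle(-946): rpm ← 6105 -946 = 5159
adjust_airspeed(+15.89): V ← 25.01 +15.89 = 40.9 m/s
set_airspeed(87.79): V ← 87.79 m/s
final state: V = 87.79 m/s, rpm = 5159 → n = rpm/60 = 85.983333 rev/s
J = V / (n·D) = 87.79 / (85.983333 × 2.569) = 0.397436
regime bands: climb J<0.2779 | cruise [0.2779, 0.5559) | windmill J≥0.5559
J = 0.3974 → cruise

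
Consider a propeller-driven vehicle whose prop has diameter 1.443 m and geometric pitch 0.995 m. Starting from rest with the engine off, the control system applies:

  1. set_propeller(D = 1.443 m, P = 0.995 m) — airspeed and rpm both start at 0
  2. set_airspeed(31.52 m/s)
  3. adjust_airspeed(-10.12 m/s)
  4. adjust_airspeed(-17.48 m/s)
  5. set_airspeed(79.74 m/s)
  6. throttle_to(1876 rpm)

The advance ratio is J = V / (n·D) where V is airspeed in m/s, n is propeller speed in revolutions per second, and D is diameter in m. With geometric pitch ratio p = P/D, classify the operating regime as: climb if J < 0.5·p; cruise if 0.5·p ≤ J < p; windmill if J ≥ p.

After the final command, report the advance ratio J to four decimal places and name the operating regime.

set_propeller: D = 1.443 m, P = 0.995 m (p = P/D = 0.689536); state ← (V=0, rpm=0)
set_airspeed(31.52): V ← 31.52 m/s
adjust_airspeed(-10.12): V ← 31.52 -10.12 = 21.4 m/s
adjust_airspeed(-17.48): V ← 21.4 -17.48 = 3.92 m/s
set_airspeed(79.74): V ← 79.74 m/s
throttle_to(1876): rpm ← 1876
final state: V = 79.74 m/s, rpm = 1876 → n = rpm/60 = 31.266667 rev/s
J = V / (n·D) = 79.74 / (31.266667 × 1.443) = 1.767373
regime bands: climb J<0.3448 | cruise [0.3448, 0.6895) | windmill J≥0.6895
J = 1.7674 → windmill

J = 1.7674, regime = windmill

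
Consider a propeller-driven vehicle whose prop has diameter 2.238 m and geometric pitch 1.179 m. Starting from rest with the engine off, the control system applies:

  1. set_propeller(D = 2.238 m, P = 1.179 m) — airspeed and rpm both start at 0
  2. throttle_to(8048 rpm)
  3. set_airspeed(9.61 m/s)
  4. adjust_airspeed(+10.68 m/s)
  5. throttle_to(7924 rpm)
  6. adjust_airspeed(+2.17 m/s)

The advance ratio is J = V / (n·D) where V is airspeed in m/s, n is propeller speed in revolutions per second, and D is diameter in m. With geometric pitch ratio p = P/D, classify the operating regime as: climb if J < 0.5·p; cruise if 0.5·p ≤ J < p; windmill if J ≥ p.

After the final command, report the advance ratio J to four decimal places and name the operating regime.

J = 0.0760, regime = climb

set_propeller: D = 2.238 m, P = 1.179 m (p = P/D = 0.526810); state ← (V=0, rpm=0)
throttle_to(8048): rpm ← 8048
set_airspeed(9.61): V ← 9.61 m/s
adjust_airspeed(+10.68): V ← 9.61 +10.68 = 20.29 m/s
throttle_to(7924): rpm ← 7924
adjust_airspeed(+2.17): V ← 20.29 +2.17 = 22.46 m/s
final state: V = 22.46 m/s, rpm = 7924 → n = rpm/60 = 132.066667 rev/s
J = V / (n·D) = 22.46 / (132.066667 × 2.238) = 0.075990
regime bands: climb J<0.2634 | cruise [0.2634, 0.5268) | windmill J≥0.5268
J = 0.0760 → climb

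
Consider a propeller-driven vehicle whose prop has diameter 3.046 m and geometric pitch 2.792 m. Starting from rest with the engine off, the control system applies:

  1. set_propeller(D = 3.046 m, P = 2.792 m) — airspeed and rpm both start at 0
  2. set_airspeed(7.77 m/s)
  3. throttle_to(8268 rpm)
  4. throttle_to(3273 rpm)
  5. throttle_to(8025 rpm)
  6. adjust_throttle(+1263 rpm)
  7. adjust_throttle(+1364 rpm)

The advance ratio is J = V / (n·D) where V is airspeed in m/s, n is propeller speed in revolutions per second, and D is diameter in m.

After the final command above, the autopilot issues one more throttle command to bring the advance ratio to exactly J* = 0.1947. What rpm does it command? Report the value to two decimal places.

rpm = 786.10

set_propeller: D = 3.046 m, P = 2.792 m (p = P/D = 0.916612); state ← (V=0, rpm=0)
set_airspeed(7.77): V ← 7.77 m/s
throttle_to(8268): rpm ← 8268
throttle_to(3273): rpm ← 3273
throttle_to(8025): rpm ← 8025
adjust_throttle(+1263): rpm ← 8025 +1263 = 9288
adjust_throttle(+1364): rpm ← 9288 +1364 = 10652
final state: V = 7.77 m/s, rpm = 10652 → n = rpm/60 = 177.533333 rev/s
target J* = 0.1947; solve J* = V/(n·D) for n: n = V/(J*·D) = 7.77/(0.1947 × 3.046) = 13.101625 rev/s
rpm = 60·n = 786.097506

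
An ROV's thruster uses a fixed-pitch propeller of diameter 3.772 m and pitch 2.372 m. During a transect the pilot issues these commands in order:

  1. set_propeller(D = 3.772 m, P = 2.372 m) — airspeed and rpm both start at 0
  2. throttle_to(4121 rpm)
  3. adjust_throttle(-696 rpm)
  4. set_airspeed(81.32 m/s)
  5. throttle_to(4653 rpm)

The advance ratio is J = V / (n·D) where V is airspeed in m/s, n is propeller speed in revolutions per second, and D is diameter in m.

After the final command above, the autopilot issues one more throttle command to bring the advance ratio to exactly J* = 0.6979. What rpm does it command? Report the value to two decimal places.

set_propeller: D = 3.772 m, P = 2.372 m (p = P/D = 0.628844); state ← (V=0, rpm=0)
throttle_to(4121): rpm ← 4121
adjust_throttle(-696): rpm ← 4121 -696 = 3425
set_airspeed(81.32): V ← 81.32 m/s
throttle_to(4653): rpm ← 4653
final state: V = 81.32 m/s, rpm = 4653 → n = rpm/60 = 77.550000 rev/s
target J* = 0.6979; solve J* = V/(n·D) for n: n = V/(J*·D) = 81.32/(0.6979 × 3.772) = 30.891037 rev/s
rpm = 60·n = 1853.462220

rpm = 1853.46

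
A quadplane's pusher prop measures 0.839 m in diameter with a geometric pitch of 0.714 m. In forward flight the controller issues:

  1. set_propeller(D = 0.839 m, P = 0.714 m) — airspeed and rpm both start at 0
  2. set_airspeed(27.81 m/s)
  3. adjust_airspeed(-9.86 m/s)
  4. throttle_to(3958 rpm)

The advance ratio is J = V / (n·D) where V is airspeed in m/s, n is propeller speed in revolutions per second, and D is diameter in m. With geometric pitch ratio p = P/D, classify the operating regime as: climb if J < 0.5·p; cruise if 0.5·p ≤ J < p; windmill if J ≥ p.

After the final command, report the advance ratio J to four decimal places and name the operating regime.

set_propeller: D = 0.839 m, P = 0.714 m (p = P/D = 0.851013); state ← (V=0, rpm=0)
set_airspeed(27.81): V ← 27.81 m/s
adjust_airspeed(-9.86): V ← 27.81 -9.86 = 17.95 m/s
throttle_to(3958): rpm ← 3958
final state: V = 17.95 m/s, rpm = 3958 → n = rpm/60 = 65.966667 rev/s
J = V / (n·D) = 17.95 / (65.966667 × 0.839) = 0.324323
regime bands: climb J<0.4255 | cruise [0.4255, 0.8510) | windmill J≥0.8510
J = 0.3243 → climb

J = 0.3243, regime = climb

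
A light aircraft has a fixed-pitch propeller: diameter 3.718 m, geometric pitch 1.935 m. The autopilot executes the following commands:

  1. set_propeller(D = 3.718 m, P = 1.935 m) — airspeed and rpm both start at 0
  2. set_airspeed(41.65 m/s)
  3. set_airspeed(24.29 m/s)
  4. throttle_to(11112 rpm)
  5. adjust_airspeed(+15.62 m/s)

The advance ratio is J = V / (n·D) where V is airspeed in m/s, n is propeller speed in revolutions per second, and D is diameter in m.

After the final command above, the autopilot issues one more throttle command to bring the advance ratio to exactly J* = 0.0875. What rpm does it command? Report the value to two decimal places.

set_propeller: D = 3.718 m, P = 1.935 m (p = P/D = 0.520441); state ← (V=0, rpm=0)
set_airspeed(41.65): V ← 41.65 m/s
set_airspeed(24.29): V ← 24.29 m/s
throttle_to(11112): rpm ← 11112
adjust_airspeed(+15.62): V ← 24.29 +15.62 = 39.91 m/s
final state: V = 39.91 m/s, rpm = 11112 → n = rpm/60 = 185.200000 rev/s
target J* = 0.0875; solve J* = V/(n·D) for n: n = V/(J*·D) = 39.91/(0.0875 × 3.718) = 122.677323 rev/s
rpm = 60·n = 7360.639361

rpm = 7360.64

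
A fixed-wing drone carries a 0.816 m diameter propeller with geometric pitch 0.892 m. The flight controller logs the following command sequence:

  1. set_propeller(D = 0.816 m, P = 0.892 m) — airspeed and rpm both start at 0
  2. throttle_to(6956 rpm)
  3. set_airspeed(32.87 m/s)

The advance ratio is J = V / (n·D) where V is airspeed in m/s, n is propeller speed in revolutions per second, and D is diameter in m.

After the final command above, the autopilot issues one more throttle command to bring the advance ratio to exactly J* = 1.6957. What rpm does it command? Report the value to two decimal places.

rpm = 1425.32

set_propeller: D = 0.816 m, P = 0.892 m (p = P/D = 1.093137); state ← (V=0, rpm=0)
throttle_to(6956): rpm ← 6956
set_airspeed(32.87): V ← 32.87 m/s
final state: V = 32.87 m/s, rpm = 6956 → n = rpm/60 = 115.933333 rev/s
target J* = 1.6957; solve J* = V/(n·D) for n: n = V/(J*·D) = 32.87/(1.6957 × 0.816) = 23.755300 rev/s
rpm = 60·n = 1425.318019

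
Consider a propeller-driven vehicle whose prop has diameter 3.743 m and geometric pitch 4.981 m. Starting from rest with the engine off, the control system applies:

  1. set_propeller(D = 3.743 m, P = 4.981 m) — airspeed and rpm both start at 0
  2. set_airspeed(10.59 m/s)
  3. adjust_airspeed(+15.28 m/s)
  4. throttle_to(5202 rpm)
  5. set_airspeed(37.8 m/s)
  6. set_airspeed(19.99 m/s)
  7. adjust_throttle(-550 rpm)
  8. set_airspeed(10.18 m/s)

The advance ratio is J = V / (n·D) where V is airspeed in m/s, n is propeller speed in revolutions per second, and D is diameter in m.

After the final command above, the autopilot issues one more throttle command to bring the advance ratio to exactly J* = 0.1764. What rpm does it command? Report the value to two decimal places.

rpm = 925.08

set_propeller: D = 3.743 m, P = 4.981 m (p = P/D = 1.330751); state ← (V=0, rpm=0)
set_airspeed(10.59): V ← 10.59 m/s
adjust_airspeed(+15.28): V ← 10.59 +15.28 = 25.87 m/s
throttle_to(5202): rpm ← 5202
set_airspeed(37.8): V ← 37.8 m/s
set_airspeed(19.99): V ← 19.99 m/s
adjust_throttle(-550): rpm ← 5202 -550 = 4652
set_airspeed(10.18): V ← 10.18 m/s
final state: V = 10.18 m/s, rpm = 4652 → n = rpm/60 = 77.533333 rev/s
target J* = 0.1764; solve J* = V/(n·D) for n: n = V/(J*·D) = 10.18/(0.1764 × 3.743) = 15.418047 rev/s
rpm = 60·n = 925.082830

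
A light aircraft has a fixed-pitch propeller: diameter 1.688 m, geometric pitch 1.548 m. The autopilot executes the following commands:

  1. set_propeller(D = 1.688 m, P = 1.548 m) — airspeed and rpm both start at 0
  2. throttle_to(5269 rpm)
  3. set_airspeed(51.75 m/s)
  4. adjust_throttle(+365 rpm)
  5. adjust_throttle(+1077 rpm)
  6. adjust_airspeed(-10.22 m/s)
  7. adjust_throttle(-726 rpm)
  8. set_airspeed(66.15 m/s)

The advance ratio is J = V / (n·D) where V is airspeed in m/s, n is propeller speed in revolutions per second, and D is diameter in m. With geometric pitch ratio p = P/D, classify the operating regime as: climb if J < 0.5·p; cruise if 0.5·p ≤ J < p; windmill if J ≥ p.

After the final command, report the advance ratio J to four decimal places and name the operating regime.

set_propeller: D = 1.688 m, P = 1.548 m (p = P/D = 0.917062); state ← (V=0, rpm=0)
throttle_to(5269): rpm ← 5269
set_airspeed(51.75): V ← 51.75 m/s
adjust_throttle(+365): rpm ← 5269 +365 = 5634
adjust_throttle(+1077): rpm ← 5634 +1077 = 6711
adjust_airspeed(-10.22): V ← 51.75 -10.22 = 41.53 m/s
adjust_throttle(-726): rpm ← 6711 -726 = 5985
set_airspeed(66.15): V ← 66.15 m/s
final state: V = 66.15 m/s, rpm = 5985 → n = rpm/60 = 99.750000 rev/s
J = V / (n·D) = 66.15 / (99.750000 × 1.688) = 0.392866
regime bands: climb J<0.4585 | cruise [0.4585, 0.9171) | windmill J≥0.9171
J = 0.3929 → climb

J = 0.3929, regime = climb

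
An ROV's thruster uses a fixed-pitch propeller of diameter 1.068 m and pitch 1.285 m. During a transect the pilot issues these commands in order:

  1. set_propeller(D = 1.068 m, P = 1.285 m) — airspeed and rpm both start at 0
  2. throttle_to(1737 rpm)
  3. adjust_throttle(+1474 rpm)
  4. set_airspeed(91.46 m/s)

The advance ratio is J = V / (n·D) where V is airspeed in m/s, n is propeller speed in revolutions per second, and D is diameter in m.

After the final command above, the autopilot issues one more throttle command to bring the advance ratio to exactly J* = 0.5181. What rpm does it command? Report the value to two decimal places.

rpm = 9917.39

set_propeller: D = 1.068 m, P = 1.285 m (p = P/D = 1.203184); state ← (V=0, rpm=0)
throttle_to(1737): rpm ← 1737
adjust_throttle(+1474): rpm ← 1737 +1474 = 3211
set_airspeed(91.46): V ← 91.46 m/s
final state: V = 91.46 m/s, rpm = 3211 → n = rpm/60 = 53.516667 rev/s
target J* = 0.5181; solve J* = V/(n·D) for n: n = V/(J*·D) = 91.46/(0.5181 × 1.068) = 165.289913 rev/s
rpm = 60·n = 9917.394803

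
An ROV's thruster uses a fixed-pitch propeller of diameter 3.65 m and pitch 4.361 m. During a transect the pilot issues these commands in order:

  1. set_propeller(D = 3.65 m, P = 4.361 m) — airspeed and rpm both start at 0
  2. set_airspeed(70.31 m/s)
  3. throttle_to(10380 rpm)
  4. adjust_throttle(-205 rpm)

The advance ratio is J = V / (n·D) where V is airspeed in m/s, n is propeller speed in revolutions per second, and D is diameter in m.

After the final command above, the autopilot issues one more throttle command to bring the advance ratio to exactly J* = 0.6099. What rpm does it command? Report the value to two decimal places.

rpm = 1895.03

set_propeller: D = 3.65 m, P = 4.361 m (p = P/D = 1.194795); state ← (V=0, rpm=0)
set_airspeed(70.31): V ← 70.31 m/s
throttle_to(10380): rpm ← 10380
adjust_throttle(-205): rpm ← 10380 -205 = 10175
final state: V = 70.31 m/s, rpm = 10175 → n = rpm/60 = 169.583333 rev/s
target J* = 0.6099; solve J* = V/(n·D) for n: n = V/(J*·D) = 70.31/(0.6099 × 3.65) = 31.583889 rev/s
rpm = 60·n = 1895.033320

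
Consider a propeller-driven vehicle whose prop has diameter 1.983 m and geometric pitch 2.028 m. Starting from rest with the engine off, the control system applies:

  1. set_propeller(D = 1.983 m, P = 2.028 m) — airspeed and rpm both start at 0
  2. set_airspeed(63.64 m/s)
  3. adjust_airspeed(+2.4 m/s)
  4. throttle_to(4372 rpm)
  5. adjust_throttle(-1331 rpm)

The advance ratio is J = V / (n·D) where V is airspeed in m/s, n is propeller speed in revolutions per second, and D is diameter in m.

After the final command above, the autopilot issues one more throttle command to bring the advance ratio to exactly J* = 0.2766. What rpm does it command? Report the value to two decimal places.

set_propeller: D = 1.983 m, P = 2.028 m (p = P/D = 1.022693); state ← (V=0, rpm=0)
set_airspeed(63.64): V ← 63.64 m/s
adjust_airspeed(+2.4): V ← 63.64 +2.4 = 66.04 m/s
throttle_to(4372): rpm ← 4372
adjust_throttle(-1331): rpm ← 4372 -1331 = 3041
final state: V = 66.04 m/s, rpm = 3041 → n = rpm/60 = 50.683333 rev/s
target J* = 0.2766; solve J* = V/(n·D) for n: n = V/(J*·D) = 66.04/(0.2766 × 1.983) = 120.401577 rev/s
rpm = 60·n = 7224.094609

rpm = 7224.09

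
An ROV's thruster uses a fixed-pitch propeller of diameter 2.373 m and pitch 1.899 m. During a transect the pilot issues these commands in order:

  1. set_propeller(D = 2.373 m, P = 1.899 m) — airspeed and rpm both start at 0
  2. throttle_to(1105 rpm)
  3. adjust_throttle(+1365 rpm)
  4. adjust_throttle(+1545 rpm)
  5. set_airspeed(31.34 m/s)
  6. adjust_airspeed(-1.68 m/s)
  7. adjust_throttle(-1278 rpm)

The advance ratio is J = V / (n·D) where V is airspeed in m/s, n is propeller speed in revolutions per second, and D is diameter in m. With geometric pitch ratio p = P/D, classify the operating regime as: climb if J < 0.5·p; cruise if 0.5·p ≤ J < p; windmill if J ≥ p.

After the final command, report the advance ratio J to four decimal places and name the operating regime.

set_propeller: D = 2.373 m, P = 1.899 m (p = P/D = 0.800253); state ← (V=0, rpm=0)
throttle_to(1105): rpm ← 1105
adjust_throttle(+1365): rpm ← 1105 +1365 = 2470
adjust_throttle(+1545): rpm ← 2470 +1545 = 4015
set_airspeed(31.34): V ← 31.34 m/s
adjust_airspeed(-1.68): V ← 31.34 -1.68 = 29.66 m/s
adjust_throttle(-1278): rpm ← 4015 -1278 = 2737
final state: V = 29.66 m/s, rpm = 2737 → n = rpm/60 = 45.616667 rev/s
J = V / (n·D) = 29.66 / (45.616667 × 2.373) = 0.274000
regime bands: climb J<0.4001 | cruise [0.4001, 0.8003) | windmill J≥0.8003
J = 0.2740 → climb

J = 0.2740, regime = climb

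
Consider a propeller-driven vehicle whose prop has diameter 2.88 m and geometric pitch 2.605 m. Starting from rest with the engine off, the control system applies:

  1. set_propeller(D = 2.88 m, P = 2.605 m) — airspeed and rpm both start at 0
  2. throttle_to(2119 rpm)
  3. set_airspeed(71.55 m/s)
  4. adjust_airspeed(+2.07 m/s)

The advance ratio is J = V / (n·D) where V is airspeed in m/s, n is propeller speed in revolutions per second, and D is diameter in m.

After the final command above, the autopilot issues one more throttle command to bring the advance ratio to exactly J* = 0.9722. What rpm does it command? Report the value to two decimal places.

rpm = 1577.61

set_propeller: D = 2.88 m, P = 2.605 m (p = P/D = 0.904514); state ← (V=0, rpm=0)
throttle_to(2119): rpm ← 2119
set_airspeed(71.55): V ← 71.55 m/s
adjust_airspeed(+2.07): V ← 71.55 +2.07 = 73.62 m/s
final state: V = 73.62 m/s, rpm = 2119 → n = rpm/60 = 35.316667 rev/s
target J* = 0.9722; solve J* = V/(n·D) for n: n = V/(J*·D) = 73.62/(0.9722 × 2.88) = 26.293458 rev/s
rpm = 60·n = 1577.607488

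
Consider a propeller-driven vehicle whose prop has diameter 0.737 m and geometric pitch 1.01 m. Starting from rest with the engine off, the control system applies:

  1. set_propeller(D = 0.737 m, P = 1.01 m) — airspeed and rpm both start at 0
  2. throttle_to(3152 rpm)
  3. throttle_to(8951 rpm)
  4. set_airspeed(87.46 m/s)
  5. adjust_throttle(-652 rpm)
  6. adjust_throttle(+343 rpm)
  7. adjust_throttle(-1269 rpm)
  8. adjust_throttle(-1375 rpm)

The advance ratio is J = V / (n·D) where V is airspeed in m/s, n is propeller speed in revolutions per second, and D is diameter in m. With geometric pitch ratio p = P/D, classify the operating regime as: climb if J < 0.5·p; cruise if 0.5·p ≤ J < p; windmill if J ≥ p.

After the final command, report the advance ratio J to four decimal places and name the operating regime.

J = 1.1871, regime = cruise

set_propeller: D = 0.737 m, P = 1.01 m (p = P/D = 1.370421); state ← (V=0, rpm=0)
throttle_to(3152): rpm ← 3152
throttle_to(8951): rpm ← 8951
set_airspeed(87.46): V ← 87.46 m/s
adjust_throttle(-652): rpm ← 8951 -652 = 8299
adjust_throttle(+343): rpm ← 8299 +343 = 8642
adjust_throttle(-1269): rpm ← 8642 -1269 = 7373
adjust_throttle(-1375): rpm ← 7373 -1375 = 5998
final state: V = 87.46 m/s, rpm = 5998 → n = rpm/60 = 99.966667 rev/s
J = V / (n·D) = 87.46 / (99.966667 × 0.737) = 1.187099
regime bands: climb J<0.6852 | cruise [0.6852, 1.3704) | windmill J≥1.3704
J = 1.1871 → cruise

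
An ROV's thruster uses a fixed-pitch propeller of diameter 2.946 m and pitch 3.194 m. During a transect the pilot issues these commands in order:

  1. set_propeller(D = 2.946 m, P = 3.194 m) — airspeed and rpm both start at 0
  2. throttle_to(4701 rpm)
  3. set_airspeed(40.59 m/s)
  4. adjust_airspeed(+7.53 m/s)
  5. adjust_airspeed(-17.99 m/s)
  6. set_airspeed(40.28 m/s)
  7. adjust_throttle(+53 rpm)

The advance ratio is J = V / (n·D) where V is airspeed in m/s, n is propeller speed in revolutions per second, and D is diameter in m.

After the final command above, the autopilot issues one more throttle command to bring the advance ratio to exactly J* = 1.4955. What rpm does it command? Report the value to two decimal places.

rpm = 548.56

set_propeller: D = 2.946 m, P = 3.194 m (p = P/D = 1.084182); state ← (V=0, rpm=0)
throttle_to(4701): rpm ← 4701
set_airspeed(40.59): V ← 40.59 m/s
adjust_airspeed(+7.53): V ← 40.59 +7.53 = 48.12 m/s
adjust_airspeed(-17.99): V ← 48.12 -17.99 = 30.13 m/s
set_airspeed(40.28): V ← 40.28 m/s
adjust_throttle(+53): rpm ← 4701 +53 = 4754
final state: V = 40.28 m/s, rpm = 4754 → n = rpm/60 = 79.233333 rev/s
target J* = 1.4955; solve J* = V/(n·D) for n: n = V/(J*·D) = 40.28/(1.4955 × 2.946) = 9.142612 rev/s
rpm = 60·n = 548.556736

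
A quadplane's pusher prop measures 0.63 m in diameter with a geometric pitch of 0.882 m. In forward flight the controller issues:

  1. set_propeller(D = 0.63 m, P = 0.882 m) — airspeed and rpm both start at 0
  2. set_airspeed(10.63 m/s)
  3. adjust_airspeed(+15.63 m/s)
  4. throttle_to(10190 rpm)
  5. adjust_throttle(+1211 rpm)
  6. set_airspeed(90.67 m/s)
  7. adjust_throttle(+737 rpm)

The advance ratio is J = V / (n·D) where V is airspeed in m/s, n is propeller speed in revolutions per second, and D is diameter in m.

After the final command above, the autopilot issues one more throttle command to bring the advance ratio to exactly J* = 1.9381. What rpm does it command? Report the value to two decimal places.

set_propeller: D = 0.63 m, P = 0.882 m (p = P/D = 1.400000); state ← (V=0, rpm=0)
set_airspeed(10.63): V ← 10.63 m/s
adjust_airspeed(+15.63): V ← 10.63 +15.63 = 26.26 m/s
throttle_to(10190): rpm ← 10190
adjust_throttle(+1211): rpm ← 10190 +1211 = 11401
set_airspeed(90.67): V ← 90.67 m/s
adjust_throttle(+737): rpm ← 11401 +737 = 12138
final state: V = 90.67 m/s, rpm = 12138 → n = rpm/60 = 202.300000 rev/s
target J* = 1.9381; solve J* = V/(n·D) for n: n = V/(J*·D) = 90.67/(1.9381 × 0.63) = 74.258622 rev/s
rpm = 60·n = 4455.517308

rpm = 4455.52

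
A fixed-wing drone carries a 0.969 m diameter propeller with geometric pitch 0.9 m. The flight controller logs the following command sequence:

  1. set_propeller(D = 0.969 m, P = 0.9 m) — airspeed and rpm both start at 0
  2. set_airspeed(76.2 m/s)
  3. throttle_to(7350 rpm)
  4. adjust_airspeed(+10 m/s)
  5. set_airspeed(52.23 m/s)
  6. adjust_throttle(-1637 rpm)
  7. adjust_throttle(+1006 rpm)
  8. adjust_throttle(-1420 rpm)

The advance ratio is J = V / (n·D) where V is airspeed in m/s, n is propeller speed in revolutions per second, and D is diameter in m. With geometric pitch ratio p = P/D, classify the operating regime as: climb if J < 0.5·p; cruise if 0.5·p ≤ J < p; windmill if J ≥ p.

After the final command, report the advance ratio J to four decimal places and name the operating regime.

J = 0.6103, regime = cruise

set_propeller: D = 0.969 m, P = 0.9 m (p = P/D = 0.928793); state ← (V=0, rpm=0)
set_airspeed(76.2): V ← 76.2 m/s
throttle_to(7350): rpm ← 7350
adjust_airspeed(+10): V ← 76.2 +10 = 86.2 m/s
set_airspeed(52.23): V ← 52.23 m/s
adjust_throttle(-1637): rpm ← 7350 -1637 = 5713
adjust_throttle(+1006): rpm ← 5713 +1006 = 6719
adjust_throttle(-1420): rpm ← 6719 -1420 = 5299
final state: V = 52.23 m/s, rpm = 5299 → n = rpm/60 = 88.316667 rev/s
J = V / (n·D) = 52.23 / (88.316667 × 0.969) = 0.610314
regime bands: climb J<0.4644 | cruise [0.4644, 0.9288) | windmill J≥0.9288
J = 0.6103 → cruise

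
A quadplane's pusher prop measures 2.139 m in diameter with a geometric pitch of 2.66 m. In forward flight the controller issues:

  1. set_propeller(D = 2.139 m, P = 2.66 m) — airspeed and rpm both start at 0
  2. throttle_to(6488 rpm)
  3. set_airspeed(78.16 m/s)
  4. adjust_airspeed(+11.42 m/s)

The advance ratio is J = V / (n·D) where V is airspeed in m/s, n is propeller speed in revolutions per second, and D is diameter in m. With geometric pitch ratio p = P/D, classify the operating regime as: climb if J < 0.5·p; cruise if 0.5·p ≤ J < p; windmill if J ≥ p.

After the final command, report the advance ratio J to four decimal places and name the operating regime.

set_propeller: D = 2.139 m, P = 2.66 m (p = P/D = 1.243572); state ← (V=0, rpm=0)
throttle_to(6488): rpm ← 6488
set_airspeed(78.16): V ← 78.16 m/s
adjust_airspeed(+11.42): V ← 78.16 +11.42 = 89.58 m/s
final state: V = 89.58 m/s, rpm = 6488 → n = rpm/60 = 108.133333 rev/s
J = V / (n·D) = 89.58 / (108.133333 × 2.139) = 0.387294
regime bands: climb J<0.6218 | cruise [0.6218, 1.2436) | windmill J≥1.2436
J = 0.3873 → climb

J = 0.3873, regime = climb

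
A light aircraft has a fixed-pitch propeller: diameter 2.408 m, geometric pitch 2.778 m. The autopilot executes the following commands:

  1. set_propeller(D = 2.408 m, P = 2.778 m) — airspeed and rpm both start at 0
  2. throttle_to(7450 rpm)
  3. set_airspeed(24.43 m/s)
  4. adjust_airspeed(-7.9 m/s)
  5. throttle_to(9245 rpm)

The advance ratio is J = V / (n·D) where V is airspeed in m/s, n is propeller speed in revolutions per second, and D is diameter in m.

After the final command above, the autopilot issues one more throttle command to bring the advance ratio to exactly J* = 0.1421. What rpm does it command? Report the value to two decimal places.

rpm = 2898.50

set_propeller: D = 2.408 m, P = 2.778 m (p = P/D = 1.153654); state ← (V=0, rpm=0)
throttle_to(7450): rpm ← 7450
set_airspeed(24.43): V ← 24.43 m/s
adjust_airspeed(-7.9): V ← 24.43 -7.9 = 16.53 m/s
throttle_to(9245): rpm ← 9245
final state: V = 16.53 m/s, rpm = 9245 → n = rpm/60 = 154.083333 rev/s
target J* = 0.1421; solve J* = V/(n·D) for n: n = V/(J*·D) = 16.53/(0.1421 × 2.408) = 48.308360 rev/s
rpm = 60·n = 2898.501593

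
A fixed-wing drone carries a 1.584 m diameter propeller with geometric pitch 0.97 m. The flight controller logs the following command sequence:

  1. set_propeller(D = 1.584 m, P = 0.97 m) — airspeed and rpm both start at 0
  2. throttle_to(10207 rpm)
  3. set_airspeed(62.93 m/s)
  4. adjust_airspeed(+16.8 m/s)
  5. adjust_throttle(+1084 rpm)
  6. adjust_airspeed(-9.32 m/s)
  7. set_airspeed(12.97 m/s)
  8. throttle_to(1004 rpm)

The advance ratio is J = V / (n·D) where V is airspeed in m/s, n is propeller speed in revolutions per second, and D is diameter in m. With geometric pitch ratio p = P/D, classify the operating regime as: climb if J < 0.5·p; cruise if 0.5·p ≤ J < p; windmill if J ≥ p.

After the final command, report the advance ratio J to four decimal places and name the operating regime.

set_propeller: D = 1.584 m, P = 0.97 m (p = P/D = 0.612374); state ← (V=0, rpm=0)
throttle_to(10207): rpm ← 10207
set_airspeed(62.93): V ← 62.93 m/s
adjust_airspeed(+16.8): V ← 62.93 +16.8 = 79.73 m/s
adjust_throttle(+1084): rpm ← 10207 +1084 = 11291
adjust_airspeed(-9.32): V ← 79.73 -9.32 = 70.41 m/s
set_airspeed(12.97): V ← 12.97 m/s
throttle_to(1004): rpm ← 1004
final state: V = 12.97 m/s, rpm = 1004 → n = rpm/60 = 16.733333 rev/s
J = V / (n·D) = 12.97 / (16.733333 × 1.584) = 0.489331
regime bands: climb J<0.3062 | cruise [0.3062, 0.6124) | windmill J≥0.6124
J = 0.4893 → cruise

J = 0.4893, regime = cruise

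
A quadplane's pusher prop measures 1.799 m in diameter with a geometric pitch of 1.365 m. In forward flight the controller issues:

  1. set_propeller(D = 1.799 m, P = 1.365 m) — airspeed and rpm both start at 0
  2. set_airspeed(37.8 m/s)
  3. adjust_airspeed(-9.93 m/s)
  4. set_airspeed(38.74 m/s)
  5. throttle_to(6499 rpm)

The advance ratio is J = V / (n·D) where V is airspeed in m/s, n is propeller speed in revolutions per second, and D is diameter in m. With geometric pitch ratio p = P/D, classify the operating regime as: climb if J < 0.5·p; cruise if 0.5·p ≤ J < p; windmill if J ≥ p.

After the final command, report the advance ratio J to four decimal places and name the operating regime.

set_propeller: D = 1.799 m, P = 1.365 m (p = P/D = 0.758755); state ← (V=0, rpm=0)
set_airspeed(37.8): V ← 37.8 m/s
adjust_airspeed(-9.93): V ← 37.8 -9.93 = 27.87 m/s
set_airspeed(38.74): V ← 38.74 m/s
throttle_to(6499): rpm ← 6499
final state: V = 38.74 m/s, rpm = 6499 → n = rpm/60 = 108.316667 rev/s
J = V / (n·D) = 38.74 / (108.316667 × 1.799) = 0.198808
regime bands: climb J<0.3794 | cruise [0.3794, 0.7588) | windmill J≥0.7588
J = 0.1988 → climb

J = 0.1988, regime = climb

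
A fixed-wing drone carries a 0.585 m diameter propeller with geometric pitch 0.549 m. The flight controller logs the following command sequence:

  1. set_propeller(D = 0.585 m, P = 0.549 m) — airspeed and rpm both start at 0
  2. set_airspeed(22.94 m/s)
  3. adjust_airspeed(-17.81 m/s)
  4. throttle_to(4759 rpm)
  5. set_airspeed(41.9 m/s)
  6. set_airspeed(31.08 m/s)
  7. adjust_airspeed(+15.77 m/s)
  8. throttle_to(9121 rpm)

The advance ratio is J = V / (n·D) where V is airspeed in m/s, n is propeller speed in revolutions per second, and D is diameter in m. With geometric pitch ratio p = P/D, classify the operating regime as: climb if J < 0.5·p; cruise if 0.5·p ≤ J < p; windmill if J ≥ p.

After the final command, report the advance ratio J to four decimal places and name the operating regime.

J = 0.5268, regime = cruise

set_propeller: D = 0.585 m, P = 0.549 m (p = P/D = 0.938462); state ← (V=0, rpm=0)
set_airspeed(22.94): V ← 22.94 m/s
adjust_airspeed(-17.81): V ← 22.94 -17.81 = 5.13 m/s
throttle_to(4759): rpm ← 4759
set_airspeed(41.9): V ← 41.9 m/s
set_airspeed(31.08): V ← 31.08 m/s
adjust_airspeed(+15.77): V ← 31.08 +15.77 = 46.85 m/s
throttle_to(9121): rpm ← 9121
final state: V = 46.85 m/s, rpm = 9121 → n = rpm/60 = 152.016667 rev/s
J = V / (n·D) = 46.85 / (152.016667 × 0.585) = 0.526820
regime bands: climb J<0.4692 | cruise [0.4692, 0.9385) | windmill J≥0.9385
J = 0.5268 → cruise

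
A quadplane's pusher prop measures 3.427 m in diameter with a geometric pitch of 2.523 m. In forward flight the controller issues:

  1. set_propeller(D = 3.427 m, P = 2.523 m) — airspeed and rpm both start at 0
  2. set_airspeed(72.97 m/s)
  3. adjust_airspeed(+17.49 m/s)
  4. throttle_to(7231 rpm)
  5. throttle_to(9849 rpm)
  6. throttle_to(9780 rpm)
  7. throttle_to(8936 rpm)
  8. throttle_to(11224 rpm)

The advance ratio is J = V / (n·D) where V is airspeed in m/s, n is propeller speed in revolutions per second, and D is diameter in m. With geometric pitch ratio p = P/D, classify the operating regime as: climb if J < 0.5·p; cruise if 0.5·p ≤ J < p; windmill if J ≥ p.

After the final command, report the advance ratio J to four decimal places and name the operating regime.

set_propeller: D = 3.427 m, P = 2.523 m (p = P/D = 0.736212); state ← (V=0, rpm=0)
set_airspeed(72.97): V ← 72.97 m/s
adjust_airspeed(+17.49): V ← 72.97 +17.49 = 90.46 m/s
throttle_to(7231): rpm ← 7231
throttle_to(9849): rpm ← 9849
throttle_to(9780): rpm ← 9780
throttle_to(8936): rpm ← 8936
throttle_to(11224): rpm ← 11224
final state: V = 90.46 m/s, rpm = 11224 → n = rpm/60 = 187.066667 rev/s
J = V / (n·D) = 90.46 / (187.066667 × 3.427) = 0.141106
regime bands: climb J<0.3681 | cruise [0.3681, 0.7362) | windmill J≥0.7362
J = 0.1411 → climb

J = 0.1411, regime = climb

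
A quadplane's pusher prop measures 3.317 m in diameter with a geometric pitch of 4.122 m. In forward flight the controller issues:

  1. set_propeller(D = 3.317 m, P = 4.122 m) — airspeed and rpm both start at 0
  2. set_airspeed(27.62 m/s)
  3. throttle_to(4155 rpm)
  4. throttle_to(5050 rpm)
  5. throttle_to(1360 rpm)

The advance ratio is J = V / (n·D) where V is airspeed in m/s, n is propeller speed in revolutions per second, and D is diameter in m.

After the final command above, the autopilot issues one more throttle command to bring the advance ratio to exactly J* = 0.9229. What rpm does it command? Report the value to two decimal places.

rpm = 541.35

set_propeller: D = 3.317 m, P = 4.122 m (p = P/D = 1.242689); state ← (V=0, rpm=0)
set_airspeed(27.62): V ← 27.62 m/s
throttle_to(4155): rpm ← 4155
throttle_to(5050): rpm ← 5050
throttle_to(1360): rpm ← 1360
final state: V = 27.62 m/s, rpm = 1360 → n = rpm/60 = 22.666667 rev/s
target J* = 0.9229; solve J* = V/(n·D) for n: n = V/(J*·D) = 27.62/(0.9229 × 3.317) = 9.022431 rev/s
rpm = 60·n = 541.345844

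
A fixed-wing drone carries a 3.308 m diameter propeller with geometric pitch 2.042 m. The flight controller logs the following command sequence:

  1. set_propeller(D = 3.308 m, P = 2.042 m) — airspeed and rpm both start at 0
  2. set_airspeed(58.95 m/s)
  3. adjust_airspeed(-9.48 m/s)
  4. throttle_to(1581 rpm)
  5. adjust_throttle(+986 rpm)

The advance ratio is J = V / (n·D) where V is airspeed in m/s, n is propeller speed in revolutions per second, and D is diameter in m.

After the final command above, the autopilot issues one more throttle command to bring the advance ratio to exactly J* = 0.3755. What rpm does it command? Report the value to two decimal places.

set_propeller: D = 3.308 m, P = 2.042 m (p = P/D = 0.617291); state ← (V=0, rpm=0)
set_airspeed(58.95): V ← 58.95 m/s
adjust_airspeed(-9.48): V ← 58.95 -9.48 = 49.47 m/s
throttle_to(1581): rpm ← 1581
adjust_throttle(+986): rpm ← 1581 +986 = 2567
final state: V = 49.47 m/s, rpm = 2567 → n = rpm/60 = 42.783333 rev/s
target J* = 0.3755; solve J* = V/(n·D) for n: n = V/(J*·D) = 49.47/(0.3755 × 3.308) = 39.825980 rev/s
rpm = 60·n = 2389.558783

rpm = 2389.56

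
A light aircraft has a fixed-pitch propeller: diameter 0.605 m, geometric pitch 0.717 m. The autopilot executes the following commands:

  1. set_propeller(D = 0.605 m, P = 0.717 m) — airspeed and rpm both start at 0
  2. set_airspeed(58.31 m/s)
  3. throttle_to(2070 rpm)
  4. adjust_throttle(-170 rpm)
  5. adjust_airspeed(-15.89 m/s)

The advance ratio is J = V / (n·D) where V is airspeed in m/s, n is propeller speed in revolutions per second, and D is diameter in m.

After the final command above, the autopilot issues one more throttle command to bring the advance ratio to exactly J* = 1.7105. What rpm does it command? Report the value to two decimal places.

rpm = 2459.48

set_propeller: D = 0.605 m, P = 0.717 m (p = P/D = 1.185124); state ← (V=0, rpm=0)
set_airspeed(58.31): V ← 58.31 m/s
throttle_to(2070): rpm ← 2070
adjust_throttle(-170): rpm ← 2070 -170 = 1900
adjust_airspeed(-15.89): V ← 58.31 -15.89 = 42.42 m/s
final state: V = 42.42 m/s, rpm = 1900 → n = rpm/60 = 31.666667 rev/s
target J* = 1.7105; solve J* = V/(n·D) for n: n = V/(J*·D) = 42.42/(1.7105 × 0.605) = 40.991349 rev/s
rpm = 60·n = 2459.480941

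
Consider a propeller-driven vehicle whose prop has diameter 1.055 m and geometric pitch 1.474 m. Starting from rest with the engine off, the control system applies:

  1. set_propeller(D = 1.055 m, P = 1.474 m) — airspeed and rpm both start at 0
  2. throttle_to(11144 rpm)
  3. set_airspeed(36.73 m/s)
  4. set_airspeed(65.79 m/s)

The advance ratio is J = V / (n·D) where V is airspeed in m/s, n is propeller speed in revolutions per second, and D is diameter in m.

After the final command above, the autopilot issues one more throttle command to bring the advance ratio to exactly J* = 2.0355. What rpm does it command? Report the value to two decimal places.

rpm = 1838.18

set_propeller: D = 1.055 m, P = 1.474 m (p = P/D = 1.397156); state ← (V=0, rpm=0)
throttle_to(11144): rpm ← 11144
set_airspeed(36.73): V ← 36.73 m/s
set_airspeed(65.79): V ← 65.79 m/s
final state: V = 65.79 m/s, rpm = 11144 → n = rpm/60 = 185.733333 rev/s
target J* = 2.0355; solve J* = V/(n·D) for n: n = V/(J*·D) = 65.79/(2.0355 × 1.055) = 30.636300 rev/s
rpm = 60·n = 1838.178027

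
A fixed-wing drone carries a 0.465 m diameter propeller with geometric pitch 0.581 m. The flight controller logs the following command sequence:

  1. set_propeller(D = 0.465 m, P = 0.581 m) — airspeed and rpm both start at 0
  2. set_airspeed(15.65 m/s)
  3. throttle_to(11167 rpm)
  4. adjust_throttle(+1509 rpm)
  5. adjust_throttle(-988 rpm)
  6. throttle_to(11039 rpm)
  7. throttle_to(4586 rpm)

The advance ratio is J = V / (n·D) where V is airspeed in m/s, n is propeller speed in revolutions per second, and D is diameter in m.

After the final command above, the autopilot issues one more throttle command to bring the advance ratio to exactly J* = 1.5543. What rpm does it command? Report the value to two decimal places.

set_propeller: D = 0.465 m, P = 0.581 m (p = P/D = 1.249462); state ← (V=0, rpm=0)
set_airspeed(15.65): V ← 15.65 m/s
throttle_to(11167): rpm ← 11167
adjust_throttle(+1509): rpm ← 11167 +1509 = 12676
adjust_throttle(-988): rpm ← 12676 -988 = 11688
throttle_to(11039): rpm ← 11039
throttle_to(4586): rpm ← 4586
final state: V = 15.65 m/s, rpm = 4586 → n = rpm/60 = 76.433333 rev/s
target J* = 1.5543; solve J* = V/(n·D) for n: n = V/(J*·D) = 15.65/(1.5543 × 0.465) = 21.653422 rev/s
rpm = 60·n = 1299.205326

rpm = 1299.21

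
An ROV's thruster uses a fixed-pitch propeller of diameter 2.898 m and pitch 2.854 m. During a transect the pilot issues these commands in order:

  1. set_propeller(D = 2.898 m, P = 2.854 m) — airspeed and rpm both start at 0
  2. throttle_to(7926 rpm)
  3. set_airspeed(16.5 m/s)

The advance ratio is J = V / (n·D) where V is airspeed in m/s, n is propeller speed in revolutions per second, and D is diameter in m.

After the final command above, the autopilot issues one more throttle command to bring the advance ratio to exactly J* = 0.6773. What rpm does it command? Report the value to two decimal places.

rpm = 504.38

set_propeller: D = 2.898 m, P = 2.854 m (p = P/D = 0.984817); state ← (V=0, rpm=0)
throttle_to(7926): rpm ← 7926
set_airspeed(16.5): V ← 16.5 m/s
final state: V = 16.5 m/s, rpm = 7926 → n = rpm/60 = 132.100000 rev/s
target J* = 0.6773; solve J* = V/(n·D) for n: n = V/(J*·D) = 16.5/(0.6773 × 2.898) = 8.406292 rev/s
rpm = 60·n = 504.377539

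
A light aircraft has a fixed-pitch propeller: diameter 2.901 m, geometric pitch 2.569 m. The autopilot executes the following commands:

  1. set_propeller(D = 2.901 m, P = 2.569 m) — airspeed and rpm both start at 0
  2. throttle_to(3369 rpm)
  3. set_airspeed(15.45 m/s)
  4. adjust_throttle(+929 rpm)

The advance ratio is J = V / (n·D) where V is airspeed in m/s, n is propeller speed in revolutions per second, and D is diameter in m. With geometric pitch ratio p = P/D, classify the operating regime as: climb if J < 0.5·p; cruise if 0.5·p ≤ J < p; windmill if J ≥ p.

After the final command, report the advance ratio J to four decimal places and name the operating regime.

set_propeller: D = 2.901 m, P = 2.569 m (p = P/D = 0.885557); state ← (V=0, rpm=0)
throttle_to(3369): rpm ← 3369
set_airspeed(15.45): V ← 15.45 m/s
adjust_throttle(+929): rpm ← 3369 +929 = 4298
final state: V = 15.45 m/s, rpm = 4298 → n = rpm/60 = 71.633333 rev/s
J = V / (n·D) = 15.45 / (71.633333 × 2.901) = 0.074347
regime bands: climb J<0.4428 | cruise [0.4428, 0.8856) | windmill J≥0.8856
J = 0.0743 → climb

J = 0.0743, regime = climb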